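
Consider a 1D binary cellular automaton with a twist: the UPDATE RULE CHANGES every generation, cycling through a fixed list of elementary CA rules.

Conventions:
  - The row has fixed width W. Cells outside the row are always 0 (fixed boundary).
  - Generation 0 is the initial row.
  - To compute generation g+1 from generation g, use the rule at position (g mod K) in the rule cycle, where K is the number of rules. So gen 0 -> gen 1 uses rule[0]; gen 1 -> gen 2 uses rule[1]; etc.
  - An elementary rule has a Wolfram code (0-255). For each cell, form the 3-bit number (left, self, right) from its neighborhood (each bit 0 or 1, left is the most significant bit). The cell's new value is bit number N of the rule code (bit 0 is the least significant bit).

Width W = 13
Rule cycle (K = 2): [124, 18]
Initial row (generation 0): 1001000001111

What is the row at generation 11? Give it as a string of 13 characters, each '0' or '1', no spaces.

Answer: 0110110110110

Derivation:
Gen 0: 1001000001111
Gen 1 (rule 124): 1101100001001
Gen 2 (rule 18): 0000010010110
Gen 3 (rule 124): 0000011011111
Gen 4 (rule 18): 0000100000000
Gen 5 (rule 124): 0000110000000
Gen 6 (rule 18): 0001001000000
Gen 7 (rule 124): 0001101100000
Gen 8 (rule 18): 0010000010000
Gen 9 (rule 124): 0011000011000
Gen 10 (rule 18): 0100100100100
Gen 11 (rule 124): 0110110110110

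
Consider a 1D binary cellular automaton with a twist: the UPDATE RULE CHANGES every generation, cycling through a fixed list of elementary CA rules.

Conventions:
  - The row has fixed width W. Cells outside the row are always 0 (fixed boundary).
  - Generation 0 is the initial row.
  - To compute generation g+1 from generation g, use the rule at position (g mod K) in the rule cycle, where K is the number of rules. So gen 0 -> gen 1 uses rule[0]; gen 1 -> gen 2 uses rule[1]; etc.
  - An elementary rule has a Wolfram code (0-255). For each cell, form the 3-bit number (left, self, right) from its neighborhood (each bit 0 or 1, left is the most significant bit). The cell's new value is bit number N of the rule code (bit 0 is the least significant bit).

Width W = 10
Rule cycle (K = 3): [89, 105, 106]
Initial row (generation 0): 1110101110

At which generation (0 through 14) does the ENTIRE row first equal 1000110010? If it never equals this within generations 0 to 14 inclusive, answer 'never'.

Gen 0: 1110101110
Gen 1 (rule 89): 1010001011
Gen 2 (rule 105): 0100100111
Gen 3 (rule 106): 1001001101
Gen 4 (rule 89): 0100101100
Gen 5 (rule 105): 0000011101
Gen 6 (rule 106): 0000110110
Gen 7 (rule 89): 1110110111
Gen 8 (rule 105): 1011111101
Gen 9 (rule 106): 0110000110
Gen 10 (rule 89): 0111110111
Gen 11 (rule 105): 0100011101
Gen 12 (rule 106): 1000110110
Gen 13 (rule 89): 0110110111
Gen 14 (rule 105): 0111111101

Answer: never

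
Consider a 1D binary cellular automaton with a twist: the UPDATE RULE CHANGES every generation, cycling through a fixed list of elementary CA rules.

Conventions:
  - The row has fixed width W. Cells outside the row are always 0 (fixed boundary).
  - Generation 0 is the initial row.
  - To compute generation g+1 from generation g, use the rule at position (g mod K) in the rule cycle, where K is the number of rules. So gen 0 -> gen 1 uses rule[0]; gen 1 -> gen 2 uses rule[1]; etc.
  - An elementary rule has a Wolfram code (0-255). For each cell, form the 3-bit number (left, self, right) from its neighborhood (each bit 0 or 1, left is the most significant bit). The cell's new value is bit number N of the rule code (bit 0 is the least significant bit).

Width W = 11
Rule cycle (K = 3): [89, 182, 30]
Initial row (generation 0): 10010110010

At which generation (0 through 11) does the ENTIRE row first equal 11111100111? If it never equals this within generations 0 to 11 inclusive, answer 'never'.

Gen 0: 10010110010
Gen 1 (rule 89): 01000111001
Gen 2 (rule 182): 11101010111
Gen 3 (rule 30): 10001010100
Gen 4 (rule 89): 01100000011
Gen 5 (rule 182): 10010000100
Gen 6 (rule 30): 11111001110
Gen 7 (rule 89): 10001101011
Gen 8 (rule 182): 11010011100
Gen 9 (rule 30): 10011110010
Gen 10 (rule 89): 01010011001
Gen 11 (rule 182): 11111100111

Answer: 11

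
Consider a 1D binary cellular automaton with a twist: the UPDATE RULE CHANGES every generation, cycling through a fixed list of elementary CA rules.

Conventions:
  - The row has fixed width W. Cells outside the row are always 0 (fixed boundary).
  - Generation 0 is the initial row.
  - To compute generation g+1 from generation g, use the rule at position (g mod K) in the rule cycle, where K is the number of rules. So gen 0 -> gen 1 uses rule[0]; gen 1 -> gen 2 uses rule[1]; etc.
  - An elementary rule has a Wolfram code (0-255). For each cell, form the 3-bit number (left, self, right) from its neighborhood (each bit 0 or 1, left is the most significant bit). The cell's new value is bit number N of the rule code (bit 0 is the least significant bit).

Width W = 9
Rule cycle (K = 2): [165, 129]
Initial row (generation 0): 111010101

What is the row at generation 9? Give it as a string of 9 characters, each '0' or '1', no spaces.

Answer: 010000011

Derivation:
Gen 0: 111010101
Gen 1 (rule 165): 010111111
Gen 2 (rule 129): 000011110
Gen 3 (rule 165): 111001100
Gen 4 (rule 129): 010000001
Gen 5 (rule 165): 010111101
Gen 6 (rule 129): 000011000
Gen 7 (rule 165): 111000011
Gen 8 (rule 129): 010011000
Gen 9 (rule 165): 010000011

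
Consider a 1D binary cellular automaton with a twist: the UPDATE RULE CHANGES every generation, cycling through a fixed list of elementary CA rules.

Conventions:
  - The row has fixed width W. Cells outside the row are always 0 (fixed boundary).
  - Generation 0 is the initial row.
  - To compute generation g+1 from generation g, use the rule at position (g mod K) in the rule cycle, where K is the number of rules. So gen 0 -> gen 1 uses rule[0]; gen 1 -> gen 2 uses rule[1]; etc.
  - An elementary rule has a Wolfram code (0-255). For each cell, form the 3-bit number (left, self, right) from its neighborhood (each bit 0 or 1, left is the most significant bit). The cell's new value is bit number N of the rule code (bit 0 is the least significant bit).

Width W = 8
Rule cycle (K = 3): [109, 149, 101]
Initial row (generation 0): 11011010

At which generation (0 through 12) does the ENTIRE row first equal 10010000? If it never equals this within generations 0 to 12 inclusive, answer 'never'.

Gen 0: 11011010
Gen 1 (rule 109): 11111110
Gen 2 (rule 149): 01111101
Gen 3 (rule 101): 00000111
Gen 4 (rule 109): 11110101
Gen 5 (rule 149): 01100101
Gen 6 (rule 101): 00100111
Gen 7 (rule 109): 10100101
Gen 8 (rule 149): 10110101
Gen 9 (rule 101): 11011111
Gen 10 (rule 109): 11110001
Gen 11 (rule 149): 01101101
Gen 12 (rule 101): 00110111

Answer: never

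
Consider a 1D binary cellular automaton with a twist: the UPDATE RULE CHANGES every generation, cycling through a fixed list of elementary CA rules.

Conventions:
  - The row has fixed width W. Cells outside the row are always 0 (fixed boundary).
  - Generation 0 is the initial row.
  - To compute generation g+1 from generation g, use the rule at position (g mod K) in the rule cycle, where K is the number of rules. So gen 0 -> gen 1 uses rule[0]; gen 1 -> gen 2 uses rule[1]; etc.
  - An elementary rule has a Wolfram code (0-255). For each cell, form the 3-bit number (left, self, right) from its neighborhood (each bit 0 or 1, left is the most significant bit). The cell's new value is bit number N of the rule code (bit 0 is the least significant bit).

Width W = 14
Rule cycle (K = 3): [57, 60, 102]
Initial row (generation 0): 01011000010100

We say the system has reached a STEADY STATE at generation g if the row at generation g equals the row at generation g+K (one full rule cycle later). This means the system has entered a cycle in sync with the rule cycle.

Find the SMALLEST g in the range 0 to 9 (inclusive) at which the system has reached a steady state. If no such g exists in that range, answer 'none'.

Gen 0: 01011000010100
Gen 1 (rule 57): 00110111001011
Gen 2 (rule 60): 00101100101110
Gen 3 (rule 102): 01110101110010
Gen 4 (rule 57): 01001011001001
Gen 5 (rule 60): 01101110101101
Gen 6 (rule 102): 10110011110111
Gen 7 (rule 57): 01101010001100
Gen 8 (rule 60): 01011111001010
Gen 9 (rule 102): 11100001011110
Gen 10 (rule 57): 10011100110001
Gen 11 (rule 60): 11010010101001
Gen 12 (rule 102): 01110111111011

Answer: none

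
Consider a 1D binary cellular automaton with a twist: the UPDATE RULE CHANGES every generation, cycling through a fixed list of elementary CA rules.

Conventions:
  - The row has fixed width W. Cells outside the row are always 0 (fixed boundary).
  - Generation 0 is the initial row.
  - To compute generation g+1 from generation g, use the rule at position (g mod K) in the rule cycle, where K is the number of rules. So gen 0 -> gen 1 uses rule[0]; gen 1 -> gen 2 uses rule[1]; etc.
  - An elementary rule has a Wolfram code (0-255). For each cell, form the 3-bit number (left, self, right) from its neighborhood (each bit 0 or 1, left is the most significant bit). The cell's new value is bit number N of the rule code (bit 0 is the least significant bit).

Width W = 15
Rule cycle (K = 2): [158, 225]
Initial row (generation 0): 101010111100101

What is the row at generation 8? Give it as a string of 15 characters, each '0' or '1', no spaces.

Answer: 011101101000010

Derivation:
Gen 0: 101010111100101
Gen 1 (rule 158): 101010111011101
Gen 2 (rule 225): 010101011101110
Gen 3 (rule 158): 110101011001101
Gen 4 (rule 225): 011010101000110
Gen 5 (rule 158): 110010101101101
Gen 6 (rule 225): 010001010110110
Gen 7 (rule 158): 111011010100101
Gen 8 (rule 225): 011101101000010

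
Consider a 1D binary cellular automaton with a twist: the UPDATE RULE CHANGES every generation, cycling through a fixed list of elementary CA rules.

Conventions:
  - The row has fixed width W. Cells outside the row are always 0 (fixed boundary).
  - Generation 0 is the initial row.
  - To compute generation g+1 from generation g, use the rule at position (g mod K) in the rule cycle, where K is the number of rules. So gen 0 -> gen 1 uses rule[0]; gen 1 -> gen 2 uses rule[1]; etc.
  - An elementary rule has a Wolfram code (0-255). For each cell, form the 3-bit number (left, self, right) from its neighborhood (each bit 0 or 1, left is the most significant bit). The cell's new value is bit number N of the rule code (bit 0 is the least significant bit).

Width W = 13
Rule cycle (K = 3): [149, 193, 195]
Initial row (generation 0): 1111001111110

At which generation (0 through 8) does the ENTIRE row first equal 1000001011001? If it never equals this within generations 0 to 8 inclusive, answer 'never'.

Gen 0: 1111001111110
Gen 1 (rule 149): 0110100111101
Gen 2 (rule 193): 0010000011100
Gen 3 (rule 195): 1100111101101
Gen 4 (rule 149): 0010011000001
Gen 5 (rule 193): 1000001011100
Gen 6 (rule 195): 0011110001101
Gen 7 (rule 149): 1001101100001
Gen 8 (rule 193): 0000100101100

Answer: never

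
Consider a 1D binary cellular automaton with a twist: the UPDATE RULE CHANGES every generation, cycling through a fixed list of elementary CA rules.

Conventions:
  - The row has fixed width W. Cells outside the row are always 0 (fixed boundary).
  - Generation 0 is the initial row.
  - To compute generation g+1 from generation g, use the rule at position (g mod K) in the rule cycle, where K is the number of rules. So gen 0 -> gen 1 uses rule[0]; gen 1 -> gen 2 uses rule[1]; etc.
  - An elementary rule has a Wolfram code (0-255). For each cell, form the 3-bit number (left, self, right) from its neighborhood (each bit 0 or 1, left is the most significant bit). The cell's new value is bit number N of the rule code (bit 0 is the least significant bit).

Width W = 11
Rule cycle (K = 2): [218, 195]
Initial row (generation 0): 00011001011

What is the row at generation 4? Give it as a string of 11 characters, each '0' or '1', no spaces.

Gen 0: 00011001011
Gen 1 (rule 218): 00111110011
Gen 2 (rule 195): 11011110101
Gen 3 (rule 218): 11011110000
Gen 4 (rule 195): 01001110111

Answer: 01001110111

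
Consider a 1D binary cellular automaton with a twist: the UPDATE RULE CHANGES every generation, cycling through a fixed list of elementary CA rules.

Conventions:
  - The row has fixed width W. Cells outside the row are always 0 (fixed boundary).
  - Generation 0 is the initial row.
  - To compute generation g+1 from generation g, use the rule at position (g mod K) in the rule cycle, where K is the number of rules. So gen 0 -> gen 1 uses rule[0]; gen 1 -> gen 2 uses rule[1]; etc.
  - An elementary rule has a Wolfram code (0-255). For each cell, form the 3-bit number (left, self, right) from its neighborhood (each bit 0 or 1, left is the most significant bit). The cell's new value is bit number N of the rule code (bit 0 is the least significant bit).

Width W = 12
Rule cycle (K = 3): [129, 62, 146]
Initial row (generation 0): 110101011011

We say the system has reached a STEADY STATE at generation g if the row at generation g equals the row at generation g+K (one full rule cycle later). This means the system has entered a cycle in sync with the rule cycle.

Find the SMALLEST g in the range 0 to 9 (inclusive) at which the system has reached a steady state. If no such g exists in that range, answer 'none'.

Answer: none

Derivation:
Gen 0: 110101011011
Gen 1 (rule 129): 000000000000
Gen 2 (rule 62): 000000000000
Gen 3 (rule 146): 000000000000
Gen 4 (rule 129): 111111111111
Gen 5 (rule 62): 100000000000
Gen 6 (rule 146): 010000000000
Gen 7 (rule 129): 000111111111
Gen 8 (rule 62): 001100000000
Gen 9 (rule 146): 010010000000
Gen 10 (rule 129): 000000111111
Gen 11 (rule 62): 000001100000
Gen 12 (rule 146): 000010010000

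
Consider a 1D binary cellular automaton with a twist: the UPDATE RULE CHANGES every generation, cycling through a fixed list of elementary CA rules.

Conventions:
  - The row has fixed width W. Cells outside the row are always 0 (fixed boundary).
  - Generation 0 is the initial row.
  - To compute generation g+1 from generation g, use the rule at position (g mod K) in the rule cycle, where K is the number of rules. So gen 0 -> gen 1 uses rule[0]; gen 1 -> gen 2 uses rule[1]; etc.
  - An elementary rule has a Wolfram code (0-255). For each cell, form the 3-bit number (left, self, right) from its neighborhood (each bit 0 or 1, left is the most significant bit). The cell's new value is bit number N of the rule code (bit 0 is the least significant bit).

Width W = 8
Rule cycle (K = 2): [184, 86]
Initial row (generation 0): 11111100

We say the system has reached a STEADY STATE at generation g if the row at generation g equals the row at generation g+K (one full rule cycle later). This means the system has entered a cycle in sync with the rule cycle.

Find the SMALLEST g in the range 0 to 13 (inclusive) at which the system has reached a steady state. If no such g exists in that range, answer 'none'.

Answer: 2

Derivation:
Gen 0: 11111100
Gen 1 (rule 184): 11111010
Gen 2 (rule 86): 00001011
Gen 3 (rule 184): 00000110
Gen 4 (rule 86): 00001011
Gen 5 (rule 184): 00000110
Gen 6 (rule 86): 00001011
Gen 7 (rule 184): 00000110
Gen 8 (rule 86): 00001011
Gen 9 (rule 184): 00000110
Gen 10 (rule 86): 00001011
Gen 11 (rule 184): 00000110
Gen 12 (rule 86): 00001011
Gen 13 (rule 184): 00000110
Gen 14 (rule 86): 00001011
Gen 15 (rule 184): 00000110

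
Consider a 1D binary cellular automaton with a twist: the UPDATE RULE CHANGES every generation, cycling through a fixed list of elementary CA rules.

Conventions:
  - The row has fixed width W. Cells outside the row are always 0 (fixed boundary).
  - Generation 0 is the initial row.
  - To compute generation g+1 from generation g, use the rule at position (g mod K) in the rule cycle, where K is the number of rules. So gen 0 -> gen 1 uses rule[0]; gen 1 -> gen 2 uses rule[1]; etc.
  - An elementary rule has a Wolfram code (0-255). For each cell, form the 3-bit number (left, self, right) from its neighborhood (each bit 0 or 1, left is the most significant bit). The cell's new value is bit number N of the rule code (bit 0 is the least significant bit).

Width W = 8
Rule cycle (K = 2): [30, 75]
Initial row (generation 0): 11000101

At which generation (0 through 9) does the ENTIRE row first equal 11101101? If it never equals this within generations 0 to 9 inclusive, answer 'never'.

Gen 0: 11000101
Gen 1 (rule 30): 10101101
Gen 2 (rule 75): 00001100
Gen 3 (rule 30): 00011010
Gen 4 (rule 75): 11111000
Gen 5 (rule 30): 10000100
Gen 6 (rule 75): 00111001
Gen 7 (rule 30): 01100111
Gen 8 (rule 75): 11101101
Gen 9 (rule 30): 10001001

Answer: 8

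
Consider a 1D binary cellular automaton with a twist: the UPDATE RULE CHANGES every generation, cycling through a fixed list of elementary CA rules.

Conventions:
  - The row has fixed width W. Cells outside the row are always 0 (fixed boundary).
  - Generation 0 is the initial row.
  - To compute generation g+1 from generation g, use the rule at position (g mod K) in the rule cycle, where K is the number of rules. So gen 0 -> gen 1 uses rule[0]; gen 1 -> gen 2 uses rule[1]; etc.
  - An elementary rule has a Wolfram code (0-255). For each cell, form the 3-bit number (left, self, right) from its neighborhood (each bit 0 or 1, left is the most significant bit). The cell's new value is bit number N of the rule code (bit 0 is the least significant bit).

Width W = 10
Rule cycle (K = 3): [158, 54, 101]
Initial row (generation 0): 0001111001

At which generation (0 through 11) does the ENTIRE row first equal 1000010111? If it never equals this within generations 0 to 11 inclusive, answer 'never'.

Answer: never

Derivation:
Gen 0: 0001111001
Gen 1 (rule 158): 0011110111
Gen 2 (rule 54): 0100001000
Gen 3 (rule 101): 0101101011
Gen 4 (rule 158): 1101001010
Gen 5 (rule 54): 0011111111
Gen 6 (rule 101): 1000000001
Gen 7 (rule 158): 1100000011
Gen 8 (rule 54): 0010000100
Gen 9 (rule 101): 1010110101
Gen 10 (rule 158): 1010100101
Gen 11 (rule 54): 1111111111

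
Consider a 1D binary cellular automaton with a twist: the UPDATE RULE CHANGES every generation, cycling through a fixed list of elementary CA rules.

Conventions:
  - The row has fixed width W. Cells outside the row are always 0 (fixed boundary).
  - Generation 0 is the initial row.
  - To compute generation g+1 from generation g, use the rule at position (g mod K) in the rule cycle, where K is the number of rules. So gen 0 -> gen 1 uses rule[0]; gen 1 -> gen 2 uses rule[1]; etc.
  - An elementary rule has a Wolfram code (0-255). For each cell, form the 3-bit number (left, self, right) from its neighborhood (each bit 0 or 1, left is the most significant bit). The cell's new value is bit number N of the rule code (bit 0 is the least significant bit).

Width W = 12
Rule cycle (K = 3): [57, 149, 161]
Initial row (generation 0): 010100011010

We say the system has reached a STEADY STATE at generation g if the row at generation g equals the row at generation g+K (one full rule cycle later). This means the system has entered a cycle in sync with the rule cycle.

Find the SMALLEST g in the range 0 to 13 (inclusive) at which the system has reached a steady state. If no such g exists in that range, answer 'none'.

Gen 0: 010100011010
Gen 1 (rule 57): 001011010101
Gen 2 (rule 149): 101000010101
Gen 3 (rule 161): 010011001010
Gen 4 (rule 57): 001010100101
Gen 5 (rule 149): 101010110101
Gen 6 (rule 161): 010101001010
Gen 7 (rule 57): 001010100101
Gen 8 (rule 149): 101010110101
Gen 9 (rule 161): 010101001010
Gen 10 (rule 57): 001010100101
Gen 11 (rule 149): 101010110101
Gen 12 (rule 161): 010101001010
Gen 13 (rule 57): 001010100101
Gen 14 (rule 149): 101010110101
Gen 15 (rule 161): 010101001010
Gen 16 (rule 57): 001010100101

Answer: 4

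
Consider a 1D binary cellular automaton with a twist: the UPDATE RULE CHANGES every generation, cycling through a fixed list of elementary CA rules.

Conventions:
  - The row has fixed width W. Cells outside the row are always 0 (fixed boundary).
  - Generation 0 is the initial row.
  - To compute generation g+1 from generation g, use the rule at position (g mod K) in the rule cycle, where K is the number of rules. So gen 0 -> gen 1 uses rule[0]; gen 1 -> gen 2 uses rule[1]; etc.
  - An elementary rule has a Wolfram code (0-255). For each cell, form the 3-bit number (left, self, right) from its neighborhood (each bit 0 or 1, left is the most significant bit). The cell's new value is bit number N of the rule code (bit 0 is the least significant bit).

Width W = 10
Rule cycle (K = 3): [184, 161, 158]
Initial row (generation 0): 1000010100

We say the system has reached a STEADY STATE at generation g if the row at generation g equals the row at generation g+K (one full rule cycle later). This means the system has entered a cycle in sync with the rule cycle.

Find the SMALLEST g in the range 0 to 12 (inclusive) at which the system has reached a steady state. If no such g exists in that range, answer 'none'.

Gen 0: 1000010100
Gen 1 (rule 184): 0100001010
Gen 2 (rule 161): 0001100100
Gen 3 (rule 158): 0011011110
Gen 4 (rule 184): 0010111101
Gen 5 (rule 161): 1001011010
Gen 6 (rule 158): 1111010011
Gen 7 (rule 184): 1110101010
Gen 8 (rule 161): 0101010100
Gen 9 (rule 158): 1101010110
Gen 10 (rule 184): 1010101101
Gen 11 (rule 161): 0101010010
Gen 12 (rule 158): 1101011111
Gen 13 (rule 184): 1010111110
Gen 14 (rule 161): 0101011100
Gen 15 (rule 158): 1101011010

Answer: none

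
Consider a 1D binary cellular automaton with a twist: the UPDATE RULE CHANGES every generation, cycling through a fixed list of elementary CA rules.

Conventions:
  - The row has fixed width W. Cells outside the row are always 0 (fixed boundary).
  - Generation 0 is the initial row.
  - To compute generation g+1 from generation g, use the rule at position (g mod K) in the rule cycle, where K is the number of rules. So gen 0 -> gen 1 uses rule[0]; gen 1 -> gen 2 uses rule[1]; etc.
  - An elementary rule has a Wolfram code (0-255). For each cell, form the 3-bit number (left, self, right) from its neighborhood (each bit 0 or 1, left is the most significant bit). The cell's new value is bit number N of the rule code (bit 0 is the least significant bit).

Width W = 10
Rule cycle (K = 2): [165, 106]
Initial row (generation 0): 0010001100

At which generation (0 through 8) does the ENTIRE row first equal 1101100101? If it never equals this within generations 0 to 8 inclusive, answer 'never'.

Gen 0: 0010001100
Gen 1 (rule 165): 1010100001
Gen 2 (rule 106): 0101000010
Gen 3 (rule 165): 0111011010
Gen 4 (rule 106): 1101111100
Gen 5 (rule 165): 0010111001
Gen 6 (rule 106): 0101101010
Gen 7 (rule 165): 0110011110
Gen 8 (rule 106): 1110110010

Answer: never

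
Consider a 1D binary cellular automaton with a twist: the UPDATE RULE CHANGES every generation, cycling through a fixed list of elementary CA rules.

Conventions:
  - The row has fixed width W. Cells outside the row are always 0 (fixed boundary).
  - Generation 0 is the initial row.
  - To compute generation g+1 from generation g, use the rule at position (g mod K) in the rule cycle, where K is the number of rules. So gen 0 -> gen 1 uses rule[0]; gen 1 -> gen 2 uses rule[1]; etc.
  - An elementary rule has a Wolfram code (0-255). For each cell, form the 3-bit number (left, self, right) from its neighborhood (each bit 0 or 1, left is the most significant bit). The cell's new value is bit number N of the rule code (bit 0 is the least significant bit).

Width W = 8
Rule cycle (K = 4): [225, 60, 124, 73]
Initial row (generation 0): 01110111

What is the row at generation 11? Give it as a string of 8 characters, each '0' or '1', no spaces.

Answer: 11111111

Derivation:
Gen 0: 01110111
Gen 1 (rule 225): 00111011
Gen 2 (rule 60): 00100110
Gen 3 (rule 124): 00110111
Gen 4 (rule 73): 10110101
Gen 5 (rule 225): 01011010
Gen 6 (rule 60): 01110111
Gen 7 (rule 124): 01011101
Gen 8 (rule 73): 00010100
Gen 9 (rule 225): 11001001
Gen 10 (rule 60): 10101101
Gen 11 (rule 124): 11111111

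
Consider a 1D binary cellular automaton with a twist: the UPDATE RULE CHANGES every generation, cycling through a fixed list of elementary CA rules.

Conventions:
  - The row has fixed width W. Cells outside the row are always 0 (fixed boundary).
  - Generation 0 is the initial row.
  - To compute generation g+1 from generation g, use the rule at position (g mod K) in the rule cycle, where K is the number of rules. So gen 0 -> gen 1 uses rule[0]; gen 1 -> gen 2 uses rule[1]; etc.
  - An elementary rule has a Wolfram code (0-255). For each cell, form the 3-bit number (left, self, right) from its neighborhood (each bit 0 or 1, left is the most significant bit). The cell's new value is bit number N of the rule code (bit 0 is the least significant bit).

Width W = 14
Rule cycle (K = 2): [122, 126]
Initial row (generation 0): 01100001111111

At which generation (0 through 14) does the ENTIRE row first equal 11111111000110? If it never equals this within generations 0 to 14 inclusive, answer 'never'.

Gen 0: 01100001111111
Gen 1 (rule 122): 11110011000001
Gen 2 (rule 126): 10011111100011
Gen 3 (rule 122): 01110000110111
Gen 4 (rule 126): 11011001111101
Gen 5 (rule 122): 11111111000110
Gen 6 (rule 126): 10000001101111
Gen 7 (rule 122): 01000011111001
Gen 8 (rule 126): 11100110001111
Gen 9 (rule 122): 10111111011001
Gen 10 (rule 126): 11100001111111
Gen 11 (rule 122): 10110011000001
Gen 12 (rule 126): 11111111100011
Gen 13 (rule 122): 10000000110111
Gen 14 (rule 126): 11000001111101

Answer: 5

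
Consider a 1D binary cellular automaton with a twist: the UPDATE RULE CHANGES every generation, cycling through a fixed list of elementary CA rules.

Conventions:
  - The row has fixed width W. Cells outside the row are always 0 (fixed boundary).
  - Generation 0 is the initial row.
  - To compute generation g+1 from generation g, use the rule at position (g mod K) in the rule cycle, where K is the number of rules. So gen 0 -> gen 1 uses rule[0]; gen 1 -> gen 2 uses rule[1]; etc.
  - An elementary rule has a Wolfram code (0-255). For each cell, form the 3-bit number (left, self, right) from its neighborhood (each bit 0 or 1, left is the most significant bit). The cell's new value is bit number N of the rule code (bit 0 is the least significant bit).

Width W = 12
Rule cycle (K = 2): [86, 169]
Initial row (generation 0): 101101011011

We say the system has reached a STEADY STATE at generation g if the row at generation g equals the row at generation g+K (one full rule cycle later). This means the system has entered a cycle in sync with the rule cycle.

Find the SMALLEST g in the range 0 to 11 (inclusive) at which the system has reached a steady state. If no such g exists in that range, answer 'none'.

Gen 0: 101101011011
Gen 1 (rule 86): 100101001001
Gen 2 (rule 169): 000010000000
Gen 3 (rule 86): 000111000000
Gen 4 (rule 169): 110110011111
Gen 5 (rule 86): 010011100001
Gen 6 (rule 169): 000011001100
Gen 7 (rule 86): 000101110110
Gen 8 (rule 169): 110011101100
Gen 9 (rule 86): 011100100110
Gen 10 (rule 169): 011000000100
Gen 11 (rule 86): 101100001110
Gen 12 (rule 169): 011001101100
Gen 13 (rule 86): 101110100110

Answer: none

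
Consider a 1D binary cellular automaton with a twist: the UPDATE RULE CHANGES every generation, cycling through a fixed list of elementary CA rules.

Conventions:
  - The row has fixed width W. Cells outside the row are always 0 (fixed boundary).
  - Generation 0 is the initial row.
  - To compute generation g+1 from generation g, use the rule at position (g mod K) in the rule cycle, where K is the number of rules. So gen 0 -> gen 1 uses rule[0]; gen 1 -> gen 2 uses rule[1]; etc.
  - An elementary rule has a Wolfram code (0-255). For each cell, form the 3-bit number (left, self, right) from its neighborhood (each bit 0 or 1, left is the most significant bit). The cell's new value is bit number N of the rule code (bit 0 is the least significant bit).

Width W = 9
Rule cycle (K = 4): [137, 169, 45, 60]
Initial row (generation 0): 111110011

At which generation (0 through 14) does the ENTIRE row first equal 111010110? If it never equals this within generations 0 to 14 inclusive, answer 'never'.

Answer: 12

Derivation:
Gen 0: 111110011
Gen 1 (rule 137): 111100010
Gen 2 (rule 169): 111001000
Gen 3 (rule 45): 100001011
Gen 4 (rule 60): 110001110
Gen 5 (rule 137): 100101100
Gen 6 (rule 169): 000011001
Gen 7 (rule 45): 111010001
Gen 8 (rule 60): 100111001
Gen 9 (rule 137): 000110000
Gen 10 (rule 169): 110100111
Gen 11 (rule 45): 101100100
Gen 12 (rule 60): 111010110
Gen 13 (rule 137): 110000100
Gen 14 (rule 169): 100110001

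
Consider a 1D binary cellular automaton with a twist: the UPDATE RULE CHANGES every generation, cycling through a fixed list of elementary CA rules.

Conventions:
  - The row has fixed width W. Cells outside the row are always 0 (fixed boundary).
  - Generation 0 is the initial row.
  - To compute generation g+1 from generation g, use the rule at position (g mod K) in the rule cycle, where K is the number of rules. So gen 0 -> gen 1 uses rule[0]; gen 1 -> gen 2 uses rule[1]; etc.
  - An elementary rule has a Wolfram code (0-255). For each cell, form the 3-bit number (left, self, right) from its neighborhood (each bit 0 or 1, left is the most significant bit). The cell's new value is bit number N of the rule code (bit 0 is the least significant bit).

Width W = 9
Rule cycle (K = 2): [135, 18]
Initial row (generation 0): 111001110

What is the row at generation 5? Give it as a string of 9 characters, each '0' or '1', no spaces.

Gen 0: 111001110
Gen 1 (rule 135): 010010100
Gen 2 (rule 18): 101100010
Gen 3 (rule 135): 100001110
Gen 4 (rule 18): 010010001
Gen 5 (rule 135): 110110111

Answer: 110110111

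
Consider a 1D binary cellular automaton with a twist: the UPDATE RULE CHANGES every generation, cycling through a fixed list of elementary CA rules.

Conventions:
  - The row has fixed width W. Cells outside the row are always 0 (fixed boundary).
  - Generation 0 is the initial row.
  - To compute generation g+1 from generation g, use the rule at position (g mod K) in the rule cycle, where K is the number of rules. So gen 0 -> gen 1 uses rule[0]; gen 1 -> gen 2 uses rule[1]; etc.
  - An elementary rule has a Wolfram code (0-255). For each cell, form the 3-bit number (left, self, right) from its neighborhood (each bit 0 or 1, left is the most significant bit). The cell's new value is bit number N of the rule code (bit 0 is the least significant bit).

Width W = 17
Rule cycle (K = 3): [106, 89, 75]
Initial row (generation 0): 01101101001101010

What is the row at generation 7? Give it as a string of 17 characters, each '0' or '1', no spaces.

Answer: 11001010010011110

Derivation:
Gen 0: 01101101001101010
Gen 1 (rule 106): 11111110011110100
Gen 2 (rule 89): 10000011010010011
Gen 3 (rule 75): 00111111000100111
Gen 4 (rule 106): 01100001001001101
Gen 5 (rule 89): 01111100100101100
Gen 6 (rule 75): 11000101001001101
Gen 7 (rule 106): 11001010010011110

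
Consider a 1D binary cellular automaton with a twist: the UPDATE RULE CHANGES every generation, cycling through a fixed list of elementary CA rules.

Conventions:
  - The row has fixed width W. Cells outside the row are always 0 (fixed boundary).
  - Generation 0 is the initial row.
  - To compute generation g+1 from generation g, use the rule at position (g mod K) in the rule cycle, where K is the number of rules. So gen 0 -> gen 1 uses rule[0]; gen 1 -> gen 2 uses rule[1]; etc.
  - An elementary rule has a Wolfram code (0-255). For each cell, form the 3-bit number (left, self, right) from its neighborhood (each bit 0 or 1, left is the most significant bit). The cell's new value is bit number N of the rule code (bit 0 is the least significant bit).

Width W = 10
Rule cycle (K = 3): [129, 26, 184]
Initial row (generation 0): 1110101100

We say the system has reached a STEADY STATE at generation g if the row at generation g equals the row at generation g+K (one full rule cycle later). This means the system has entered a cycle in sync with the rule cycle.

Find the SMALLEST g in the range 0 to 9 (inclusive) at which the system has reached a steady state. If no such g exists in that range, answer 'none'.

Gen 0: 1110101100
Gen 1 (rule 129): 0100000001
Gen 2 (rule 26): 1010000010
Gen 3 (rule 184): 0101000001
Gen 4 (rule 129): 0000011100
Gen 5 (rule 26): 0000110010
Gen 6 (rule 184): 0000101001
Gen 7 (rule 129): 1110000000
Gen 8 (rule 26): 1001000000
Gen 9 (rule 184): 0100100000
Gen 10 (rule 129): 0000001111
Gen 11 (rule 26): 0000011000
Gen 12 (rule 184): 0000010100

Answer: none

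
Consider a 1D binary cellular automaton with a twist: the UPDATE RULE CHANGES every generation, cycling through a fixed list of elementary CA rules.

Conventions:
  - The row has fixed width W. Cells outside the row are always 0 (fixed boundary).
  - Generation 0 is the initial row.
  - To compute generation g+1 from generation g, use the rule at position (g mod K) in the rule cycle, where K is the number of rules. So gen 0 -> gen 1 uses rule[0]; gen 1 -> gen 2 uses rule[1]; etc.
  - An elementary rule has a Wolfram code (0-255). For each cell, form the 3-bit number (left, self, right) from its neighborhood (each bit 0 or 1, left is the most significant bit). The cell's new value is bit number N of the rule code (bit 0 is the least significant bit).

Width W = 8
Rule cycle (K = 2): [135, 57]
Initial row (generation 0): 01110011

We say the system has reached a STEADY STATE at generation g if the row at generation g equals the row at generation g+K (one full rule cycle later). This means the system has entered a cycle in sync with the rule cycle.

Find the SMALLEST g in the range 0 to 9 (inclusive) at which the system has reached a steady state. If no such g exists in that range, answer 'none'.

Gen 0: 01110011
Gen 1 (rule 135): 10100100
Gen 2 (rule 57): 01010011
Gen 3 (rule 135): 11010100
Gen 4 (rule 57): 10101011
Gen 5 (rule 135): 10101000
Gen 6 (rule 57): 01010111
Gen 7 (rule 135): 11010010
Gen 8 (rule 57): 10101001
Gen 9 (rule 135): 10101011
Gen 10 (rule 57): 01010110
Gen 11 (rule 135): 11010000

Answer: none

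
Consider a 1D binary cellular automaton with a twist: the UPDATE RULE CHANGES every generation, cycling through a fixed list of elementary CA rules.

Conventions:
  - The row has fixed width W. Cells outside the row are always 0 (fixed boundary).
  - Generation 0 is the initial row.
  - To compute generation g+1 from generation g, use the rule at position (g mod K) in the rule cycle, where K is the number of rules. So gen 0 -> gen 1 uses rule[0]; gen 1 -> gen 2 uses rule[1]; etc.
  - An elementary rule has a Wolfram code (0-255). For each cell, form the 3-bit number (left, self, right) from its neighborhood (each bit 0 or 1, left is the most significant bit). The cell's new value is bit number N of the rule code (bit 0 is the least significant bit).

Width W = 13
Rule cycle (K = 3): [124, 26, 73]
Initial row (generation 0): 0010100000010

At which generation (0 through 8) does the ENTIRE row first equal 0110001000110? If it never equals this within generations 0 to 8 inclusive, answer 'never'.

Answer: 2

Derivation:
Gen 0: 0010100000010
Gen 1 (rule 124): 0011110000011
Gen 2 (rule 26): 0110001000110
Gen 3 (rule 73): 0110100010110
Gen 4 (rule 124): 0111110011111
Gen 5 (rule 26): 1100001110000
Gen 6 (rule 73): 1101101010111
Gen 7 (rule 124): 1111111111101
Gen 8 (rule 26): 1000000000000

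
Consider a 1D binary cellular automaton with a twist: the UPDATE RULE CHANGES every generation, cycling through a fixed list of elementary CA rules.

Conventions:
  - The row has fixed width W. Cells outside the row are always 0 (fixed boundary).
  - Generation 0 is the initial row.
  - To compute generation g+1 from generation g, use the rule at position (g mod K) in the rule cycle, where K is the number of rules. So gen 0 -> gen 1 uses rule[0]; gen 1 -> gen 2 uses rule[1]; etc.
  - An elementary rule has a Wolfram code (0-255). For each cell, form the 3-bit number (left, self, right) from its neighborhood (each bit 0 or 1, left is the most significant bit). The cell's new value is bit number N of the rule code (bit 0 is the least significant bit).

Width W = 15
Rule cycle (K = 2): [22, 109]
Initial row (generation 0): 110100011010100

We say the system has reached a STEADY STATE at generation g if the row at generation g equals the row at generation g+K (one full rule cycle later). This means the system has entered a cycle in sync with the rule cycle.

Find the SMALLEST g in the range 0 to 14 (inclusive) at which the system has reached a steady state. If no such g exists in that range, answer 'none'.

Gen 0: 110100011010100
Gen 1 (rule 22): 000110100010110
Gen 2 (rule 109): 110111101011110
Gen 3 (rule 22): 000000001000001
Gen 4 (rule 109): 111111101011101
Gen 5 (rule 22): 000000001000001
Gen 6 (rule 109): 111111101011101
Gen 7 (rule 22): 000000001000001
Gen 8 (rule 109): 111111101011101
Gen 9 (rule 22): 000000001000001
Gen 10 (rule 109): 111111101011101
Gen 11 (rule 22): 000000001000001
Gen 12 (rule 109): 111111101011101
Gen 13 (rule 22): 000000001000001
Gen 14 (rule 109): 111111101011101
Gen 15 (rule 22): 000000001000001
Gen 16 (rule 109): 111111101011101

Answer: 3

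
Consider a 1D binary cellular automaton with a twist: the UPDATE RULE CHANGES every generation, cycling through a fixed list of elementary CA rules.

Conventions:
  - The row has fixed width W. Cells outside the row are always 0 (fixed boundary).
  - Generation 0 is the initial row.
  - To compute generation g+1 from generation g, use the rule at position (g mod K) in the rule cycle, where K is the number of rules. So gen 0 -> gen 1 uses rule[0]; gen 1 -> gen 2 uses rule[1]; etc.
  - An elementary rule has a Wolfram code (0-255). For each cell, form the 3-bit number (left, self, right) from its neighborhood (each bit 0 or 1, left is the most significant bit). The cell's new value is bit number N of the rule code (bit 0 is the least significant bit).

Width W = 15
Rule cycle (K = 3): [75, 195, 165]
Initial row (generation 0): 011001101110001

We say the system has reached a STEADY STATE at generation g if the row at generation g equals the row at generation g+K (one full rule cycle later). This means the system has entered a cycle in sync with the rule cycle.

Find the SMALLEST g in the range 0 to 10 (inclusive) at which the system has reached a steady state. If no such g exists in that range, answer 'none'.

Gen 0: 011001101110001
Gen 1 (rule 75): 111011101010110
Gen 2 (rule 195): 011001100000010
Gen 3 (rule 165): 000000001111010
Gen 4 (rule 75): 111111111001000
Gen 5 (rule 195): 011111111010011
Gen 6 (rule 165): 001111110110000
Gen 7 (rule 75): 111000010110111
Gen 8 (rule 195): 011011100010011
Gen 9 (rule 165): 000101001010000
Gen 10 (rule 75): 111000010000111
Gen 11 (rule 195): 011011100111011
Gen 12 (rule 165): 000101000010100
Gen 13 (rule 75): 111000011100001

Answer: none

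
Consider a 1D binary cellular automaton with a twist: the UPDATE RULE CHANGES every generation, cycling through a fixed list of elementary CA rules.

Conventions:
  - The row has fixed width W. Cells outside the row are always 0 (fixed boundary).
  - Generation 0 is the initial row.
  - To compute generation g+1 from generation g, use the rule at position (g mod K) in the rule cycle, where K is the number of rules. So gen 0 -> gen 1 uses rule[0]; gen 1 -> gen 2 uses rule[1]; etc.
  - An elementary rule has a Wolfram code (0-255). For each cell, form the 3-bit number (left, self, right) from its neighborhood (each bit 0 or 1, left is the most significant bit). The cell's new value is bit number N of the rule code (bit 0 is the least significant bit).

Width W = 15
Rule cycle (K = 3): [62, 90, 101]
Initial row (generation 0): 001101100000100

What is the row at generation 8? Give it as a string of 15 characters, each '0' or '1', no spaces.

Answer: 111111001011011

Derivation:
Gen 0: 001101100000100
Gen 1 (rule 62): 011011010001110
Gen 2 (rule 90): 111011001011011
Gen 3 (rule 101): 001101001101101
Gen 4 (rule 62): 011011111011011
Gen 5 (rule 90): 111010001011011
Gen 6 (rule 101): 001110101101101
Gen 7 (rule 62): 011001111011011
Gen 8 (rule 90): 111111001011011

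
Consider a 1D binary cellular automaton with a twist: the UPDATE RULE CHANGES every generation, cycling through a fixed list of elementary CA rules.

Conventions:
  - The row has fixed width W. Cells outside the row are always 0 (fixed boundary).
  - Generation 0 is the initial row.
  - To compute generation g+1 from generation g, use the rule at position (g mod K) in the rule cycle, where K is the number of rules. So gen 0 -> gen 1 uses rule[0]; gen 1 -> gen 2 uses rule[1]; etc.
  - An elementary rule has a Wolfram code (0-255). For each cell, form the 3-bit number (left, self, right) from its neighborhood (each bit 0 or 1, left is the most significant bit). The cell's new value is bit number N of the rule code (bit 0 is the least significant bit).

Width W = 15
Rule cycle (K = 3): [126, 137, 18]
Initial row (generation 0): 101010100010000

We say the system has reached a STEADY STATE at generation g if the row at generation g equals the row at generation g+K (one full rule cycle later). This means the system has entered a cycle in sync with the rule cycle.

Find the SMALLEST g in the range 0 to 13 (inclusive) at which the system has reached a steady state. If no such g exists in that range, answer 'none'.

Gen 0: 101010100010000
Gen 1 (rule 126): 111111110111000
Gen 2 (rule 137): 111111100110011
Gen 3 (rule 18): 000000011001100
Gen 4 (rule 126): 000000111111110
Gen 5 (rule 137): 111110111111100
Gen 6 (rule 18): 000000000000010
Gen 7 (rule 126): 000000000000111
Gen 8 (rule 137): 111111111110110
Gen 9 (rule 18): 000000000000001
Gen 10 (rule 126): 000000000000011
Gen 11 (rule 137): 111111111111010
Gen 12 (rule 18): 000000000000001
Gen 13 (rule 126): 000000000000011
Gen 14 (rule 137): 111111111111010
Gen 15 (rule 18): 000000000000001
Gen 16 (rule 126): 000000000000011

Answer: 9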